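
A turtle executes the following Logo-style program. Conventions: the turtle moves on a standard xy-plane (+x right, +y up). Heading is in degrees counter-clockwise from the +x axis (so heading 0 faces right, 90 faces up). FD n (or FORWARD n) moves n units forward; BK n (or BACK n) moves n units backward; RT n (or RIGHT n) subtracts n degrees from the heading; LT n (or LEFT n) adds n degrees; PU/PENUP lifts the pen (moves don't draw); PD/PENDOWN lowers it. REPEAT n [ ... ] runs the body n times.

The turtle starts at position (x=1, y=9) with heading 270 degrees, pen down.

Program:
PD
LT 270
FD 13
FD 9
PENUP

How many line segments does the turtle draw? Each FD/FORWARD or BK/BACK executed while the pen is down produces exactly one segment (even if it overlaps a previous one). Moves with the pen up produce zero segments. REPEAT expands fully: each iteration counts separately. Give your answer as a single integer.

Answer: 2

Derivation:
Executing turtle program step by step:
Start: pos=(1,9), heading=270, pen down
PD: pen down
LT 270: heading 270 -> 180
FD 13: (1,9) -> (-12,9) [heading=180, draw]
FD 9: (-12,9) -> (-21,9) [heading=180, draw]
PU: pen up
Final: pos=(-21,9), heading=180, 2 segment(s) drawn
Segments drawn: 2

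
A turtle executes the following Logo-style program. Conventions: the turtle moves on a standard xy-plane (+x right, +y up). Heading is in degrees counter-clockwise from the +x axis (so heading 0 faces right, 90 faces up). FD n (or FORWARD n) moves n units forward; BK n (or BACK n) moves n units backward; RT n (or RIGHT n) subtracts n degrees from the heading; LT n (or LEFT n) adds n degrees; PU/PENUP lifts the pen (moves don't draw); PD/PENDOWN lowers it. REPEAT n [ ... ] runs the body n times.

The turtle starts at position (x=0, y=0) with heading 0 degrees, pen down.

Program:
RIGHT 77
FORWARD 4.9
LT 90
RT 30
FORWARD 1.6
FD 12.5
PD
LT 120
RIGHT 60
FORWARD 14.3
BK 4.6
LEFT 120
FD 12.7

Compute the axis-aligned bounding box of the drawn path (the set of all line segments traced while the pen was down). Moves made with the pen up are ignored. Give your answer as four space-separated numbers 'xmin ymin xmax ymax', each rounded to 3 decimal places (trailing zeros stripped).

Answer: 0 -8.897 25.045 1.432

Derivation:
Executing turtle program step by step:
Start: pos=(0,0), heading=0, pen down
RT 77: heading 0 -> 283
FD 4.9: (0,0) -> (1.102,-4.774) [heading=283, draw]
LT 90: heading 283 -> 13
RT 30: heading 13 -> 343
FD 1.6: (1.102,-4.774) -> (2.632,-5.242) [heading=343, draw]
FD 12.5: (2.632,-5.242) -> (14.586,-8.897) [heading=343, draw]
PD: pen down
LT 120: heading 343 -> 103
RT 60: heading 103 -> 43
FD 14.3: (14.586,-8.897) -> (25.045,0.856) [heading=43, draw]
BK 4.6: (25.045,0.856) -> (21.68,-2.281) [heading=43, draw]
LT 120: heading 43 -> 163
FD 12.7: (21.68,-2.281) -> (9.535,1.432) [heading=163, draw]
Final: pos=(9.535,1.432), heading=163, 6 segment(s) drawn

Segment endpoints: x in {0, 1.102, 2.632, 9.535, 14.586, 21.68, 25.045}, y in {-8.897, -5.242, -4.774, -2.281, 0, 0.856, 1.432}
xmin=0, ymin=-8.897, xmax=25.045, ymax=1.432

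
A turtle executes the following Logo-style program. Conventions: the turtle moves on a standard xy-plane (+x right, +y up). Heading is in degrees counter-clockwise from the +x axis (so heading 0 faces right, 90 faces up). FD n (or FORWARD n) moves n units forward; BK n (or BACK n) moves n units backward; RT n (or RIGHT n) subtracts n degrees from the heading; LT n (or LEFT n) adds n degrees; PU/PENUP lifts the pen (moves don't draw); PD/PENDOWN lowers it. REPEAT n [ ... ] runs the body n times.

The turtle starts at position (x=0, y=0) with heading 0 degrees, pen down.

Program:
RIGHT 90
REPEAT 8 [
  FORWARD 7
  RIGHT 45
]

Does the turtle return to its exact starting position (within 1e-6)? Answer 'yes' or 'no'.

Executing turtle program step by step:
Start: pos=(0,0), heading=0, pen down
RT 90: heading 0 -> 270
REPEAT 8 [
  -- iteration 1/8 --
  FD 7: (0,0) -> (0,-7) [heading=270, draw]
  RT 45: heading 270 -> 225
  -- iteration 2/8 --
  FD 7: (0,-7) -> (-4.95,-11.95) [heading=225, draw]
  RT 45: heading 225 -> 180
  -- iteration 3/8 --
  FD 7: (-4.95,-11.95) -> (-11.95,-11.95) [heading=180, draw]
  RT 45: heading 180 -> 135
  -- iteration 4/8 --
  FD 7: (-11.95,-11.95) -> (-16.899,-7) [heading=135, draw]
  RT 45: heading 135 -> 90
  -- iteration 5/8 --
  FD 7: (-16.899,-7) -> (-16.899,0) [heading=90, draw]
  RT 45: heading 90 -> 45
  -- iteration 6/8 --
  FD 7: (-16.899,0) -> (-11.95,4.95) [heading=45, draw]
  RT 45: heading 45 -> 0
  -- iteration 7/8 --
  FD 7: (-11.95,4.95) -> (-4.95,4.95) [heading=0, draw]
  RT 45: heading 0 -> 315
  -- iteration 8/8 --
  FD 7: (-4.95,4.95) -> (0,0) [heading=315, draw]
  RT 45: heading 315 -> 270
]
Final: pos=(0,0), heading=270, 8 segment(s) drawn

Start position: (0, 0)
Final position: (0, 0)
Distance = 0; < 1e-6 -> CLOSED

Answer: yes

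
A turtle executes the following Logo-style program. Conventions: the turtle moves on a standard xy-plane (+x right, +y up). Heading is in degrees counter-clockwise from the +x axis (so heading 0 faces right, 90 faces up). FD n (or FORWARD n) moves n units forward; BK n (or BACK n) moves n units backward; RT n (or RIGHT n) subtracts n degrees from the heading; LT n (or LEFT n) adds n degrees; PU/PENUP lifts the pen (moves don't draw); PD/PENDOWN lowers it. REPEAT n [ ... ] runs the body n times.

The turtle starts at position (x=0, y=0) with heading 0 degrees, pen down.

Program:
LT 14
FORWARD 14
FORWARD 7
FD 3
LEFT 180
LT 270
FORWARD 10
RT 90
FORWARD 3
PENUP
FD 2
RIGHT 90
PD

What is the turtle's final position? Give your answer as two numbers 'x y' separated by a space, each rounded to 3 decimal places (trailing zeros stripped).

Answer: 25.719 16.719

Derivation:
Executing turtle program step by step:
Start: pos=(0,0), heading=0, pen down
LT 14: heading 0 -> 14
FD 14: (0,0) -> (13.584,3.387) [heading=14, draw]
FD 7: (13.584,3.387) -> (20.376,5.08) [heading=14, draw]
FD 3: (20.376,5.08) -> (23.287,5.806) [heading=14, draw]
LT 180: heading 14 -> 194
LT 270: heading 194 -> 104
FD 10: (23.287,5.806) -> (20.868,15.509) [heading=104, draw]
RT 90: heading 104 -> 14
FD 3: (20.868,15.509) -> (23.779,16.235) [heading=14, draw]
PU: pen up
FD 2: (23.779,16.235) -> (25.719,16.719) [heading=14, move]
RT 90: heading 14 -> 284
PD: pen down
Final: pos=(25.719,16.719), heading=284, 5 segment(s) drawn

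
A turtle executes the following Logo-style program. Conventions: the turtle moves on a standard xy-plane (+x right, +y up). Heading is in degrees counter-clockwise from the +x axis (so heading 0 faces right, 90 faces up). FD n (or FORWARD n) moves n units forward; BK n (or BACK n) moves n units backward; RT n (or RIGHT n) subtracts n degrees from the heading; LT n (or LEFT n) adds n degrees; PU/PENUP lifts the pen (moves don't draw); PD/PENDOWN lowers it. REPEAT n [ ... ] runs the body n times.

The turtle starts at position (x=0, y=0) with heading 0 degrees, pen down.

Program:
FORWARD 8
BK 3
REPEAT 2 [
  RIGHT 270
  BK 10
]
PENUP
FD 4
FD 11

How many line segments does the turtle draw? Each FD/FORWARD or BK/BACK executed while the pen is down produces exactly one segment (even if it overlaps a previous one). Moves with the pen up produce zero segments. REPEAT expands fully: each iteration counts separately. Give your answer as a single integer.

Executing turtle program step by step:
Start: pos=(0,0), heading=0, pen down
FD 8: (0,0) -> (8,0) [heading=0, draw]
BK 3: (8,0) -> (5,0) [heading=0, draw]
REPEAT 2 [
  -- iteration 1/2 --
  RT 270: heading 0 -> 90
  BK 10: (5,0) -> (5,-10) [heading=90, draw]
  -- iteration 2/2 --
  RT 270: heading 90 -> 180
  BK 10: (5,-10) -> (15,-10) [heading=180, draw]
]
PU: pen up
FD 4: (15,-10) -> (11,-10) [heading=180, move]
FD 11: (11,-10) -> (0,-10) [heading=180, move]
Final: pos=(0,-10), heading=180, 4 segment(s) drawn
Segments drawn: 4

Answer: 4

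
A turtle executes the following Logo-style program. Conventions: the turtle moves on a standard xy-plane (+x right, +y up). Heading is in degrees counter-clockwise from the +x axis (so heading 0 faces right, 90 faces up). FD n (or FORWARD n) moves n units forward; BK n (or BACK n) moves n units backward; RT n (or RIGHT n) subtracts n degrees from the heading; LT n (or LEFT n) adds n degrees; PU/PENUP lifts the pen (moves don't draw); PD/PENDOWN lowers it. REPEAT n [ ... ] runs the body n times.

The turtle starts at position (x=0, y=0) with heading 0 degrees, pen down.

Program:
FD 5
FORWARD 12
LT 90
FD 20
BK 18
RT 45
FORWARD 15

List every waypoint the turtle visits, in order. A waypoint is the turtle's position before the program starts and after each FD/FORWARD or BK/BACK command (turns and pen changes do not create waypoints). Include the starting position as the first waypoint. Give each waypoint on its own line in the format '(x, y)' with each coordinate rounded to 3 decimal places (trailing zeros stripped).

Answer: (0, 0)
(5, 0)
(17, 0)
(17, 20)
(17, 2)
(27.607, 12.607)

Derivation:
Executing turtle program step by step:
Start: pos=(0,0), heading=0, pen down
FD 5: (0,0) -> (5,0) [heading=0, draw]
FD 12: (5,0) -> (17,0) [heading=0, draw]
LT 90: heading 0 -> 90
FD 20: (17,0) -> (17,20) [heading=90, draw]
BK 18: (17,20) -> (17,2) [heading=90, draw]
RT 45: heading 90 -> 45
FD 15: (17,2) -> (27.607,12.607) [heading=45, draw]
Final: pos=(27.607,12.607), heading=45, 5 segment(s) drawn
Waypoints (6 total):
(0, 0)
(5, 0)
(17, 0)
(17, 20)
(17, 2)
(27.607, 12.607)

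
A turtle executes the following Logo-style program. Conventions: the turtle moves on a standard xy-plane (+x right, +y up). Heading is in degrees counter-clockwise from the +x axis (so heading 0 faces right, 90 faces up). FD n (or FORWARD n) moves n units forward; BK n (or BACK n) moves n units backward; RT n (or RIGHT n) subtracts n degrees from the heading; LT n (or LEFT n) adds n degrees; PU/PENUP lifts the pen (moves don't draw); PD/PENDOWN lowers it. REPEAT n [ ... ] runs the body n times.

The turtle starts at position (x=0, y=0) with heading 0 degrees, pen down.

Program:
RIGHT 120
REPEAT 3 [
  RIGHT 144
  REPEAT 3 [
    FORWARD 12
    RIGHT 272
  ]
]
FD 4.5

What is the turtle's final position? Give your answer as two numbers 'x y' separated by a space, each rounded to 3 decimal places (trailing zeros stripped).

Answer: -2.25 -3.897

Derivation:
Executing turtle program step by step:
Start: pos=(0,0), heading=0, pen down
RT 120: heading 0 -> 240
REPEAT 3 [
  -- iteration 1/3 --
  RT 144: heading 240 -> 96
  REPEAT 3 [
    -- iteration 1/3 --
    FD 12: (0,0) -> (-1.254,11.934) [heading=96, draw]
    RT 272: heading 96 -> 184
    -- iteration 2/3 --
    FD 12: (-1.254,11.934) -> (-13.225,11.097) [heading=184, draw]
    RT 272: heading 184 -> 272
    -- iteration 3/3 --
    FD 12: (-13.225,11.097) -> (-12.806,-0.896) [heading=272, draw]
    RT 272: heading 272 -> 0
  ]
  -- iteration 2/3 --
  RT 144: heading 0 -> 216
  REPEAT 3 [
    -- iteration 1/3 --
    FD 12: (-12.806,-0.896) -> (-22.515,-7.949) [heading=216, draw]
    RT 272: heading 216 -> 304
    -- iteration 2/3 --
    FD 12: (-22.515,-7.949) -> (-15.804,-17.897) [heading=304, draw]
    RT 272: heading 304 -> 32
    -- iteration 3/3 --
    FD 12: (-15.804,-17.897) -> (-5.628,-11.538) [heading=32, draw]
    RT 272: heading 32 -> 120
  ]
  -- iteration 3/3 --
  RT 144: heading 120 -> 336
  REPEAT 3 [
    -- iteration 1/3 --
    FD 12: (-5.628,-11.538) -> (5.335,-16.419) [heading=336, draw]
    RT 272: heading 336 -> 64
    -- iteration 2/3 --
    FD 12: (5.335,-16.419) -> (10.595,-5.634) [heading=64, draw]
    RT 272: heading 64 -> 152
    -- iteration 3/3 --
    FD 12: (10.595,-5.634) -> (0,0) [heading=152, draw]
    RT 272: heading 152 -> 240
  ]
]
FD 4.5: (0,0) -> (-2.25,-3.897) [heading=240, draw]
Final: pos=(-2.25,-3.897), heading=240, 10 segment(s) drawn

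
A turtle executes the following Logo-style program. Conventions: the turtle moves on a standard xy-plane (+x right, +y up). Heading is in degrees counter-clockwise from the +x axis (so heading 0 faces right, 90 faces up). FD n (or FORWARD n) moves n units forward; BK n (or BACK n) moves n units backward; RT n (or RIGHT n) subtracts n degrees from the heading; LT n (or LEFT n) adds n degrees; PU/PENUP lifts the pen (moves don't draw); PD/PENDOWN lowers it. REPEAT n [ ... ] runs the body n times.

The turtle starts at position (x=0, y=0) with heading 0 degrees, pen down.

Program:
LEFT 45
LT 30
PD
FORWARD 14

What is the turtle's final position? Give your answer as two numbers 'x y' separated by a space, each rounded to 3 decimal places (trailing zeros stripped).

Executing turtle program step by step:
Start: pos=(0,0), heading=0, pen down
LT 45: heading 0 -> 45
LT 30: heading 45 -> 75
PD: pen down
FD 14: (0,0) -> (3.623,13.523) [heading=75, draw]
Final: pos=(3.623,13.523), heading=75, 1 segment(s) drawn

Answer: 3.623 13.523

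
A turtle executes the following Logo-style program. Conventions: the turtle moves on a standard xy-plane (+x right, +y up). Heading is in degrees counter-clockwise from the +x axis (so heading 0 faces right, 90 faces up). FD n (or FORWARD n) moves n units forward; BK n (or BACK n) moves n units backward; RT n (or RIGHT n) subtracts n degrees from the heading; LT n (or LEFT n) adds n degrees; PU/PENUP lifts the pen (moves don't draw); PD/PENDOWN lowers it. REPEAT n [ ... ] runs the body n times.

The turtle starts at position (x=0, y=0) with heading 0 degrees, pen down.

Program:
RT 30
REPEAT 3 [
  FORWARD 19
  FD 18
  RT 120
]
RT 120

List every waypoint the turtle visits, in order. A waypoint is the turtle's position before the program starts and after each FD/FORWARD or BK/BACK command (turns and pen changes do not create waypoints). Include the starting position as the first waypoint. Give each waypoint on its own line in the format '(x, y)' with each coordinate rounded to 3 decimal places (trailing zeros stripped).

Executing turtle program step by step:
Start: pos=(0,0), heading=0, pen down
RT 30: heading 0 -> 330
REPEAT 3 [
  -- iteration 1/3 --
  FD 19: (0,0) -> (16.454,-9.5) [heading=330, draw]
  FD 18: (16.454,-9.5) -> (32.043,-18.5) [heading=330, draw]
  RT 120: heading 330 -> 210
  -- iteration 2/3 --
  FD 19: (32.043,-18.5) -> (15.588,-28) [heading=210, draw]
  FD 18: (15.588,-28) -> (0,-37) [heading=210, draw]
  RT 120: heading 210 -> 90
  -- iteration 3/3 --
  FD 19: (0,-37) -> (0,-18) [heading=90, draw]
  FD 18: (0,-18) -> (0,0) [heading=90, draw]
  RT 120: heading 90 -> 330
]
RT 120: heading 330 -> 210
Final: pos=(0,0), heading=210, 6 segment(s) drawn
Waypoints (7 total):
(0, 0)
(16.454, -9.5)
(32.043, -18.5)
(15.588, -28)
(0, -37)
(0, -18)
(0, 0)

Answer: (0, 0)
(16.454, -9.5)
(32.043, -18.5)
(15.588, -28)
(0, -37)
(0, -18)
(0, 0)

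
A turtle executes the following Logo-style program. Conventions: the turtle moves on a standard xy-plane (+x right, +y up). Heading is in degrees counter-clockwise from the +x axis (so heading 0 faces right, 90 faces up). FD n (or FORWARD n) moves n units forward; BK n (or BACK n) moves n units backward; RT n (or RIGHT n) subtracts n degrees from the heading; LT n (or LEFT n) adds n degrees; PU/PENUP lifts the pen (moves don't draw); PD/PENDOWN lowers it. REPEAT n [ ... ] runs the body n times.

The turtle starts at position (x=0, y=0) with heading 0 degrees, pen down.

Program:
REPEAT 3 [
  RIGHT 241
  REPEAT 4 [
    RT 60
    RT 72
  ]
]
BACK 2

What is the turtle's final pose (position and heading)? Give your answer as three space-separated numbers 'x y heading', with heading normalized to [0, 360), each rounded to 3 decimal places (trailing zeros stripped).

Executing turtle program step by step:
Start: pos=(0,0), heading=0, pen down
REPEAT 3 [
  -- iteration 1/3 --
  RT 241: heading 0 -> 119
  REPEAT 4 [
    -- iteration 1/4 --
    RT 60: heading 119 -> 59
    RT 72: heading 59 -> 347
    -- iteration 2/4 --
    RT 60: heading 347 -> 287
    RT 72: heading 287 -> 215
    -- iteration 3/4 --
    RT 60: heading 215 -> 155
    RT 72: heading 155 -> 83
    -- iteration 4/4 --
    RT 60: heading 83 -> 23
    RT 72: heading 23 -> 311
  ]
  -- iteration 2/3 --
  RT 241: heading 311 -> 70
  REPEAT 4 [
    -- iteration 1/4 --
    RT 60: heading 70 -> 10
    RT 72: heading 10 -> 298
    -- iteration 2/4 --
    RT 60: heading 298 -> 238
    RT 72: heading 238 -> 166
    -- iteration 3/4 --
    RT 60: heading 166 -> 106
    RT 72: heading 106 -> 34
    -- iteration 4/4 --
    RT 60: heading 34 -> 334
    RT 72: heading 334 -> 262
  ]
  -- iteration 3/3 --
  RT 241: heading 262 -> 21
  REPEAT 4 [
    -- iteration 1/4 --
    RT 60: heading 21 -> 321
    RT 72: heading 321 -> 249
    -- iteration 2/4 --
    RT 60: heading 249 -> 189
    RT 72: heading 189 -> 117
    -- iteration 3/4 --
    RT 60: heading 117 -> 57
    RT 72: heading 57 -> 345
    -- iteration 4/4 --
    RT 60: heading 345 -> 285
    RT 72: heading 285 -> 213
  ]
]
BK 2: (0,0) -> (1.677,1.089) [heading=213, draw]
Final: pos=(1.677,1.089), heading=213, 1 segment(s) drawn

Answer: 1.677 1.089 213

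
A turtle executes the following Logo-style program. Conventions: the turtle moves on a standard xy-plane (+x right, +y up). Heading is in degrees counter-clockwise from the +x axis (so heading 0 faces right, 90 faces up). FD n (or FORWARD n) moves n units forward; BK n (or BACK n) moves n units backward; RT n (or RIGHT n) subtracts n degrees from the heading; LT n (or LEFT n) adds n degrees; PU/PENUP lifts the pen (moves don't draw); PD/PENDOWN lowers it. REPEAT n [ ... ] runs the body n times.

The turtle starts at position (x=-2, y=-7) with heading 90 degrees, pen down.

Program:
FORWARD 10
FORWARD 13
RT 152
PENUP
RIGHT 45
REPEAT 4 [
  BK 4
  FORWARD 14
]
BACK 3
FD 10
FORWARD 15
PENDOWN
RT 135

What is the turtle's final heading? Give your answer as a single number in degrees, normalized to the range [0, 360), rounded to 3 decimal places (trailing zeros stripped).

Executing turtle program step by step:
Start: pos=(-2,-7), heading=90, pen down
FD 10: (-2,-7) -> (-2,3) [heading=90, draw]
FD 13: (-2,3) -> (-2,16) [heading=90, draw]
RT 152: heading 90 -> 298
PU: pen up
RT 45: heading 298 -> 253
REPEAT 4 [
  -- iteration 1/4 --
  BK 4: (-2,16) -> (-0.831,19.825) [heading=253, move]
  FD 14: (-0.831,19.825) -> (-4.924,6.437) [heading=253, move]
  -- iteration 2/4 --
  BK 4: (-4.924,6.437) -> (-3.754,10.262) [heading=253, move]
  FD 14: (-3.754,10.262) -> (-7.847,-3.126) [heading=253, move]
  -- iteration 3/4 --
  BK 4: (-7.847,-3.126) -> (-6.678,0.699) [heading=253, move]
  FD 14: (-6.678,0.699) -> (-10.771,-12.689) [heading=253, move]
  -- iteration 4/4 --
  BK 4: (-10.771,-12.689) -> (-9.602,-8.864) [heading=253, move]
  FD 14: (-9.602,-8.864) -> (-13.695,-22.252) [heading=253, move]
]
BK 3: (-13.695,-22.252) -> (-12.818,-19.383) [heading=253, move]
FD 10: (-12.818,-19.383) -> (-15.741,-28.946) [heading=253, move]
FD 15: (-15.741,-28.946) -> (-20.127,-43.291) [heading=253, move]
PD: pen down
RT 135: heading 253 -> 118
Final: pos=(-20.127,-43.291), heading=118, 2 segment(s) drawn

Answer: 118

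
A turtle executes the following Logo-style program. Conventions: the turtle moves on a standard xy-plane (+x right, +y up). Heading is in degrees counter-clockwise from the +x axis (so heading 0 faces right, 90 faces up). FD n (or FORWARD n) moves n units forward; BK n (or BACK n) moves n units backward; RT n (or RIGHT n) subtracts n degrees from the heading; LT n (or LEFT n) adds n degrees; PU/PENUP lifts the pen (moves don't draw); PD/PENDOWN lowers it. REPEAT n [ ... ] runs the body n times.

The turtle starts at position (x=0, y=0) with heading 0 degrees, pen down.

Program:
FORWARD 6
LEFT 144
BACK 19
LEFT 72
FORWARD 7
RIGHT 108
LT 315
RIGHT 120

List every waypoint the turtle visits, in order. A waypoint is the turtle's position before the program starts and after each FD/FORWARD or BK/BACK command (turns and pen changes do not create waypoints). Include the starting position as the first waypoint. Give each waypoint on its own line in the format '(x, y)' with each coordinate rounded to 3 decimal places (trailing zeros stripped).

Executing turtle program step by step:
Start: pos=(0,0), heading=0, pen down
FD 6: (0,0) -> (6,0) [heading=0, draw]
LT 144: heading 0 -> 144
BK 19: (6,0) -> (21.371,-11.168) [heading=144, draw]
LT 72: heading 144 -> 216
FD 7: (21.371,-11.168) -> (15.708,-15.282) [heading=216, draw]
RT 108: heading 216 -> 108
LT 315: heading 108 -> 63
RT 120: heading 63 -> 303
Final: pos=(15.708,-15.282), heading=303, 3 segment(s) drawn
Waypoints (4 total):
(0, 0)
(6, 0)
(21.371, -11.168)
(15.708, -15.282)

Answer: (0, 0)
(6, 0)
(21.371, -11.168)
(15.708, -15.282)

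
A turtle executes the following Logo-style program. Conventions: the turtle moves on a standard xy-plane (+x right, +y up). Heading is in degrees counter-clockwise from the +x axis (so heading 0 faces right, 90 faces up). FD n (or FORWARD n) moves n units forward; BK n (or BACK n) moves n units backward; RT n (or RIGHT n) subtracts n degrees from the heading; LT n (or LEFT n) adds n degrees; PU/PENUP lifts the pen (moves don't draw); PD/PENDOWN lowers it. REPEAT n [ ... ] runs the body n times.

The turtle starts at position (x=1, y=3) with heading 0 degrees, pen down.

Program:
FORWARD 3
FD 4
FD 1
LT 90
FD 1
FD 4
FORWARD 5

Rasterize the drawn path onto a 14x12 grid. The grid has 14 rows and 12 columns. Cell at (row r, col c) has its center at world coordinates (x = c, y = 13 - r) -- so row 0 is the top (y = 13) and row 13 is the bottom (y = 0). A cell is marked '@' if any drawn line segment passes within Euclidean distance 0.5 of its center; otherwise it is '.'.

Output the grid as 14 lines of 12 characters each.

Answer: .........@..
.........@..
.........@..
.........@..
.........@..
.........@..
.........@..
.........@..
.........@..
.........@..
.@@@@@@@@@..
............
............
............

Derivation:
Segment 0: (1,3) -> (4,3)
Segment 1: (4,3) -> (8,3)
Segment 2: (8,3) -> (9,3)
Segment 3: (9,3) -> (9,4)
Segment 4: (9,4) -> (9,8)
Segment 5: (9,8) -> (9,13)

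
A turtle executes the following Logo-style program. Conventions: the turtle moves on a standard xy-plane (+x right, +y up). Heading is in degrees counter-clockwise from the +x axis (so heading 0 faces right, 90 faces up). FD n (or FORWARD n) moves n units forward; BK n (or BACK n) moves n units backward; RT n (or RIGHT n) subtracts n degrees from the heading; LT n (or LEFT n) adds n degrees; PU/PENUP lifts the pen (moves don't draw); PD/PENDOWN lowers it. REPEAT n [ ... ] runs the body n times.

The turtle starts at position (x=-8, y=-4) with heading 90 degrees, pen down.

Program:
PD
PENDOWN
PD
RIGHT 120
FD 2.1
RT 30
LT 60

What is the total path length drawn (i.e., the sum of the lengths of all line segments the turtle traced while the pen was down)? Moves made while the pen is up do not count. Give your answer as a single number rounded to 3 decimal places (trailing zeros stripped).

Answer: 2.1

Derivation:
Executing turtle program step by step:
Start: pos=(-8,-4), heading=90, pen down
PD: pen down
PD: pen down
PD: pen down
RT 120: heading 90 -> 330
FD 2.1: (-8,-4) -> (-6.181,-5.05) [heading=330, draw]
RT 30: heading 330 -> 300
LT 60: heading 300 -> 0
Final: pos=(-6.181,-5.05), heading=0, 1 segment(s) drawn

Segment lengths:
  seg 1: (-8,-4) -> (-6.181,-5.05), length = 2.1
Total = 2.1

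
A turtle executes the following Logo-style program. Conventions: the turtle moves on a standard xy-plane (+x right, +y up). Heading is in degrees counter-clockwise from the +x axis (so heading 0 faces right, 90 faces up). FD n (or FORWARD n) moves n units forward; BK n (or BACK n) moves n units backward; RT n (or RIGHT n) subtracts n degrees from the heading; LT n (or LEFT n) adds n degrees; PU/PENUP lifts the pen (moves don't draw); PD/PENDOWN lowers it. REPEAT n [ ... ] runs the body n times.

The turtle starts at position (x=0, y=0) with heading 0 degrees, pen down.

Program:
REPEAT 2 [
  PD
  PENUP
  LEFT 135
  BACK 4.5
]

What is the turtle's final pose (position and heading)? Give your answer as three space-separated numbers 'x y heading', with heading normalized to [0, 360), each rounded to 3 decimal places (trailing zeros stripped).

Answer: 3.182 1.318 270

Derivation:
Executing turtle program step by step:
Start: pos=(0,0), heading=0, pen down
REPEAT 2 [
  -- iteration 1/2 --
  PD: pen down
  PU: pen up
  LT 135: heading 0 -> 135
  BK 4.5: (0,0) -> (3.182,-3.182) [heading=135, move]
  -- iteration 2/2 --
  PD: pen down
  PU: pen up
  LT 135: heading 135 -> 270
  BK 4.5: (3.182,-3.182) -> (3.182,1.318) [heading=270, move]
]
Final: pos=(3.182,1.318), heading=270, 0 segment(s) drawn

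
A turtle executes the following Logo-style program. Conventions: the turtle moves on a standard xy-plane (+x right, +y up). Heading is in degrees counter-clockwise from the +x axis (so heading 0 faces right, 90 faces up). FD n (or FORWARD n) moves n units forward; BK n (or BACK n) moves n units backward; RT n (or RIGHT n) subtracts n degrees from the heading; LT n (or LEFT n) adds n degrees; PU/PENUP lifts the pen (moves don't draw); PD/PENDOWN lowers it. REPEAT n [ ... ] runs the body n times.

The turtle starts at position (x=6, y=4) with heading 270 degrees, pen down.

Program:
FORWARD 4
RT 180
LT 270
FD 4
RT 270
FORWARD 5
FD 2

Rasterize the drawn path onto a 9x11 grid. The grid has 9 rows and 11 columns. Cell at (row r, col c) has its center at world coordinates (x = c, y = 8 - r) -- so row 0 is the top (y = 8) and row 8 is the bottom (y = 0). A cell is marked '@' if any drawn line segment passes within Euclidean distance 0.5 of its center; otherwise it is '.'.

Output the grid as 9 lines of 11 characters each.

Answer: ...........
..........@
..........@
..........@
......@...@
......@...@
......@...@
......@...@
......@@@@@

Derivation:
Segment 0: (6,4) -> (6,0)
Segment 1: (6,0) -> (10,-0)
Segment 2: (10,-0) -> (10,5)
Segment 3: (10,5) -> (10,7)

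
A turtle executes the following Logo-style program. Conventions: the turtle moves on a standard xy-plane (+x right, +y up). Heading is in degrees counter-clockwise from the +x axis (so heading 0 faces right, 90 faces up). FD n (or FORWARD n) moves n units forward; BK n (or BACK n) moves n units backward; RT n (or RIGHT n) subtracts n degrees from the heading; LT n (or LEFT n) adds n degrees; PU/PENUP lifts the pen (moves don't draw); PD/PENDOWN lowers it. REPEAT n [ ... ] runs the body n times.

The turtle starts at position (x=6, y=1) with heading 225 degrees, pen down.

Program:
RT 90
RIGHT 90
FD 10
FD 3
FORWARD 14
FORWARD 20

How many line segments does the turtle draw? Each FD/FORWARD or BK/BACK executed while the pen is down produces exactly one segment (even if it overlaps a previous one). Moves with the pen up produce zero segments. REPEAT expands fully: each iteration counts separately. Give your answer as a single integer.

Answer: 4

Derivation:
Executing turtle program step by step:
Start: pos=(6,1), heading=225, pen down
RT 90: heading 225 -> 135
RT 90: heading 135 -> 45
FD 10: (6,1) -> (13.071,8.071) [heading=45, draw]
FD 3: (13.071,8.071) -> (15.192,10.192) [heading=45, draw]
FD 14: (15.192,10.192) -> (25.092,20.092) [heading=45, draw]
FD 20: (25.092,20.092) -> (39.234,34.234) [heading=45, draw]
Final: pos=(39.234,34.234), heading=45, 4 segment(s) drawn
Segments drawn: 4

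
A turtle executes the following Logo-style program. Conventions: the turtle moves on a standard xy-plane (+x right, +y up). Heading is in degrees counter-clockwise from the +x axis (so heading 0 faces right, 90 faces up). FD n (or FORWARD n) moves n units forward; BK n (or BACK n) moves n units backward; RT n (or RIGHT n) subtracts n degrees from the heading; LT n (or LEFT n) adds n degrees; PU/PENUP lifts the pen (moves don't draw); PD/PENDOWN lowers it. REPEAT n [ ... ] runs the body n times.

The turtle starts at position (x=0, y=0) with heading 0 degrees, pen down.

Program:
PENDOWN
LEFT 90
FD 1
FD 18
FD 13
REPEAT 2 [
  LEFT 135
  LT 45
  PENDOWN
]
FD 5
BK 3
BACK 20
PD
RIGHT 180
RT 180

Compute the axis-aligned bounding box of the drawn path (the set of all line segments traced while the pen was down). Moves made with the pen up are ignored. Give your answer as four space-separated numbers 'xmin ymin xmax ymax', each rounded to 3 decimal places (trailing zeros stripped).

Executing turtle program step by step:
Start: pos=(0,0), heading=0, pen down
PD: pen down
LT 90: heading 0 -> 90
FD 1: (0,0) -> (0,1) [heading=90, draw]
FD 18: (0,1) -> (0,19) [heading=90, draw]
FD 13: (0,19) -> (0,32) [heading=90, draw]
REPEAT 2 [
  -- iteration 1/2 --
  LT 135: heading 90 -> 225
  LT 45: heading 225 -> 270
  PD: pen down
  -- iteration 2/2 --
  LT 135: heading 270 -> 45
  LT 45: heading 45 -> 90
  PD: pen down
]
FD 5: (0,32) -> (0,37) [heading=90, draw]
BK 3: (0,37) -> (0,34) [heading=90, draw]
BK 20: (0,34) -> (0,14) [heading=90, draw]
PD: pen down
RT 180: heading 90 -> 270
RT 180: heading 270 -> 90
Final: pos=(0,14), heading=90, 6 segment(s) drawn

Segment endpoints: x in {0, 0, 0, 0, 0, 0, 0}, y in {0, 1, 14, 19, 32, 34, 37}
xmin=0, ymin=0, xmax=0, ymax=37

Answer: 0 0 0 37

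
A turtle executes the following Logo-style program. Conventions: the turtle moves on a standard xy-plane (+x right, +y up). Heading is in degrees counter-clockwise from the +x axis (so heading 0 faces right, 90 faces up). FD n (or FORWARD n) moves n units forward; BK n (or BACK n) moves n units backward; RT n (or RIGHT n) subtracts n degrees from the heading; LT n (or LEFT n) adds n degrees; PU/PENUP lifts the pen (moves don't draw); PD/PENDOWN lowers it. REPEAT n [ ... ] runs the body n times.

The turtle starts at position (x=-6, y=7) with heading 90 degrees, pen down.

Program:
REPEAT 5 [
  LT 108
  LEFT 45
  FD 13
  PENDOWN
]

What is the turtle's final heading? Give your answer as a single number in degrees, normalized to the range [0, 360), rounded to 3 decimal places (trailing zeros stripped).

Executing turtle program step by step:
Start: pos=(-6,7), heading=90, pen down
REPEAT 5 [
  -- iteration 1/5 --
  LT 108: heading 90 -> 198
  LT 45: heading 198 -> 243
  FD 13: (-6,7) -> (-11.902,-4.583) [heading=243, draw]
  PD: pen down
  -- iteration 2/5 --
  LT 108: heading 243 -> 351
  LT 45: heading 351 -> 36
  FD 13: (-11.902,-4.583) -> (-1.385,3.058) [heading=36, draw]
  PD: pen down
  -- iteration 3/5 --
  LT 108: heading 36 -> 144
  LT 45: heading 144 -> 189
  FD 13: (-1.385,3.058) -> (-14.225,1.024) [heading=189, draw]
  PD: pen down
  -- iteration 4/5 --
  LT 108: heading 189 -> 297
  LT 45: heading 297 -> 342
  FD 13: (-14.225,1.024) -> (-1.861,-2.993) [heading=342, draw]
  PD: pen down
  -- iteration 5/5 --
  LT 108: heading 342 -> 90
  LT 45: heading 90 -> 135
  FD 13: (-1.861,-2.993) -> (-11.053,6.2) [heading=135, draw]
  PD: pen down
]
Final: pos=(-11.053,6.2), heading=135, 5 segment(s) drawn

Answer: 135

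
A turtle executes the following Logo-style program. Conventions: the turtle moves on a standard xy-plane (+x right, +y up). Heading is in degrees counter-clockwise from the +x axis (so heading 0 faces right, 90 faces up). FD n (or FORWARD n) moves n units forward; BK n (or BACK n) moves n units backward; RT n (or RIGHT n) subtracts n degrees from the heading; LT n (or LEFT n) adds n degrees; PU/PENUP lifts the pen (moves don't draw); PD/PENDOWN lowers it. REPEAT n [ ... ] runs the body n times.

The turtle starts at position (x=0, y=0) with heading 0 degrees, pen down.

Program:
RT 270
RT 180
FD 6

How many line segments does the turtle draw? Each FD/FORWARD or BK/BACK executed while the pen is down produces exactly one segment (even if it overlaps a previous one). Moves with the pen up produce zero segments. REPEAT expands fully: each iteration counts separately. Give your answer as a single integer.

Answer: 1

Derivation:
Executing turtle program step by step:
Start: pos=(0,0), heading=0, pen down
RT 270: heading 0 -> 90
RT 180: heading 90 -> 270
FD 6: (0,0) -> (0,-6) [heading=270, draw]
Final: pos=(0,-6), heading=270, 1 segment(s) drawn
Segments drawn: 1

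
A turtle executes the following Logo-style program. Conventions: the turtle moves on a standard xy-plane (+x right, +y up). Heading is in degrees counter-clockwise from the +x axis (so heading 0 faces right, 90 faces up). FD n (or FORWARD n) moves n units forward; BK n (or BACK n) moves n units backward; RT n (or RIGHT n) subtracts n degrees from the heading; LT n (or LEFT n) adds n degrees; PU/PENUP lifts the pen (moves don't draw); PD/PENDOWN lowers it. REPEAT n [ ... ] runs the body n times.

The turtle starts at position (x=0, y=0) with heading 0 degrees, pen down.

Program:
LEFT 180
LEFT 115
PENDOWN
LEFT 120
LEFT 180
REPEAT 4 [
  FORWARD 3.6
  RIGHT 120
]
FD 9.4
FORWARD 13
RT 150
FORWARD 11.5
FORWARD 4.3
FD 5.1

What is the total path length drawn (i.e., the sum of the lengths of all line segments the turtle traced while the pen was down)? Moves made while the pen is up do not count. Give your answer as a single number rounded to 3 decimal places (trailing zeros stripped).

Executing turtle program step by step:
Start: pos=(0,0), heading=0, pen down
LT 180: heading 0 -> 180
LT 115: heading 180 -> 295
PD: pen down
LT 120: heading 295 -> 55
LT 180: heading 55 -> 235
REPEAT 4 [
  -- iteration 1/4 --
  FD 3.6: (0,0) -> (-2.065,-2.949) [heading=235, draw]
  RT 120: heading 235 -> 115
  -- iteration 2/4 --
  FD 3.6: (-2.065,-2.949) -> (-3.586,0.314) [heading=115, draw]
  RT 120: heading 115 -> 355
  -- iteration 3/4 --
  FD 3.6: (-3.586,0.314) -> (0,0) [heading=355, draw]
  RT 120: heading 355 -> 235
  -- iteration 4/4 --
  FD 3.6: (0,0) -> (-2.065,-2.949) [heading=235, draw]
  RT 120: heading 235 -> 115
]
FD 9.4: (-2.065,-2.949) -> (-6.037,5.57) [heading=115, draw]
FD 13: (-6.037,5.57) -> (-11.532,17.352) [heading=115, draw]
RT 150: heading 115 -> 325
FD 11.5: (-11.532,17.352) -> (-2.111,10.756) [heading=325, draw]
FD 4.3: (-2.111,10.756) -> (1.411,8.29) [heading=325, draw]
FD 5.1: (1.411,8.29) -> (5.589,5.365) [heading=325, draw]
Final: pos=(5.589,5.365), heading=325, 9 segment(s) drawn

Segment lengths:
  seg 1: (0,0) -> (-2.065,-2.949), length = 3.6
  seg 2: (-2.065,-2.949) -> (-3.586,0.314), length = 3.6
  seg 3: (-3.586,0.314) -> (0,0), length = 3.6
  seg 4: (0,0) -> (-2.065,-2.949), length = 3.6
  seg 5: (-2.065,-2.949) -> (-6.037,5.57), length = 9.4
  seg 6: (-6.037,5.57) -> (-11.532,17.352), length = 13
  seg 7: (-11.532,17.352) -> (-2.111,10.756), length = 11.5
  seg 8: (-2.111,10.756) -> (1.411,8.29), length = 4.3
  seg 9: (1.411,8.29) -> (5.589,5.365), length = 5.1
Total = 57.7

Answer: 57.7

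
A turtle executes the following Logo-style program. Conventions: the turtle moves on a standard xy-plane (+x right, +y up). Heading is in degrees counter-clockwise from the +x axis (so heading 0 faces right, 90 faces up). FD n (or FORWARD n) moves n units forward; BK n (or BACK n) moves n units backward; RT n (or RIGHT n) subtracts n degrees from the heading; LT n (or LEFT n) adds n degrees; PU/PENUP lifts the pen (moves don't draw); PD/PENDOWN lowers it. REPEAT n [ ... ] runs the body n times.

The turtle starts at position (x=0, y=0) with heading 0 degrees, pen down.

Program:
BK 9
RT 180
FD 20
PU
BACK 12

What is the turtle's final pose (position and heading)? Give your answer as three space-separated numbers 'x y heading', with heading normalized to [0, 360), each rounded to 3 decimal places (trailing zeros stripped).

Answer: -17 0 180

Derivation:
Executing turtle program step by step:
Start: pos=(0,0), heading=0, pen down
BK 9: (0,0) -> (-9,0) [heading=0, draw]
RT 180: heading 0 -> 180
FD 20: (-9,0) -> (-29,0) [heading=180, draw]
PU: pen up
BK 12: (-29,0) -> (-17,0) [heading=180, move]
Final: pos=(-17,0), heading=180, 2 segment(s) drawn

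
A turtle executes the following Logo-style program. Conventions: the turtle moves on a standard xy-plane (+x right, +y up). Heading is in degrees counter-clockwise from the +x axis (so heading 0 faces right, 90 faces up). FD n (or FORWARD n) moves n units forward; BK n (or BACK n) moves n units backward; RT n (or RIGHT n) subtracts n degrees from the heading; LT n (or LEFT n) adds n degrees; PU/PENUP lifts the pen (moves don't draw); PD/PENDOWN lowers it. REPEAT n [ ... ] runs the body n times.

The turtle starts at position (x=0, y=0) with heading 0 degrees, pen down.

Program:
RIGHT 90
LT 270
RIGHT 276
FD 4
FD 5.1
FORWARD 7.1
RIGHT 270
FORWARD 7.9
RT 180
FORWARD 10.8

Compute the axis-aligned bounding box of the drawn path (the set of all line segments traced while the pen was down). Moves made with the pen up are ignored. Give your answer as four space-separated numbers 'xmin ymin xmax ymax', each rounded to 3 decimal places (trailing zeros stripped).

Executing turtle program step by step:
Start: pos=(0,0), heading=0, pen down
RT 90: heading 0 -> 270
LT 270: heading 270 -> 180
RT 276: heading 180 -> 264
FD 4: (0,0) -> (-0.418,-3.978) [heading=264, draw]
FD 5.1: (-0.418,-3.978) -> (-0.951,-9.05) [heading=264, draw]
FD 7.1: (-0.951,-9.05) -> (-1.693,-16.111) [heading=264, draw]
RT 270: heading 264 -> 354
FD 7.9: (-1.693,-16.111) -> (6.163,-16.937) [heading=354, draw]
RT 180: heading 354 -> 174
FD 10.8: (6.163,-16.937) -> (-4.577,-15.808) [heading=174, draw]
Final: pos=(-4.577,-15.808), heading=174, 5 segment(s) drawn

Segment endpoints: x in {-4.577, -1.693, -0.951, -0.418, 0, 6.163}, y in {-16.937, -16.111, -15.808, -9.05, -3.978, 0}
xmin=-4.577, ymin=-16.937, xmax=6.163, ymax=0

Answer: -4.577 -16.937 6.163 0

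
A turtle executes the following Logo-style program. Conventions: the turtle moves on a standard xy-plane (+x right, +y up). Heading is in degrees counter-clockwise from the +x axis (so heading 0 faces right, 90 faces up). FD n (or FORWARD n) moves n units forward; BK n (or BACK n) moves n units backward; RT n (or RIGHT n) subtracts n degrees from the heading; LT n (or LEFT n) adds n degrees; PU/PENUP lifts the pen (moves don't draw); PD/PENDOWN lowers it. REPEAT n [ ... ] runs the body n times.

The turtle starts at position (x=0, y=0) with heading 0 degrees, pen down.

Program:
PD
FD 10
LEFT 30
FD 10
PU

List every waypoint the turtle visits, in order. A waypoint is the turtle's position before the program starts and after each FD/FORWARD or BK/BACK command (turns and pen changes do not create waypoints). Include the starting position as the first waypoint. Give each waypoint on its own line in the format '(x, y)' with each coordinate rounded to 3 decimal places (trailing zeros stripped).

Executing turtle program step by step:
Start: pos=(0,0), heading=0, pen down
PD: pen down
FD 10: (0,0) -> (10,0) [heading=0, draw]
LT 30: heading 0 -> 30
FD 10: (10,0) -> (18.66,5) [heading=30, draw]
PU: pen up
Final: pos=(18.66,5), heading=30, 2 segment(s) drawn
Waypoints (3 total):
(0, 0)
(10, 0)
(18.66, 5)

Answer: (0, 0)
(10, 0)
(18.66, 5)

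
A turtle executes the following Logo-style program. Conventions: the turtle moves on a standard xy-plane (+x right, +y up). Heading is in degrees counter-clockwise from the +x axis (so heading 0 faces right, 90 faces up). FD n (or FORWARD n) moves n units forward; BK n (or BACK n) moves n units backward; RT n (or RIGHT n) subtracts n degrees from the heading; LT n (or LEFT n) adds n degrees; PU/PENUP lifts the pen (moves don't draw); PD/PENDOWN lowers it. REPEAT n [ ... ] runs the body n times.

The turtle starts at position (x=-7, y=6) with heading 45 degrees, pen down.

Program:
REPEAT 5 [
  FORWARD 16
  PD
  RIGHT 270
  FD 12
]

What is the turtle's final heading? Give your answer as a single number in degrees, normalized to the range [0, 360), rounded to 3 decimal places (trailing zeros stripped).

Executing turtle program step by step:
Start: pos=(-7,6), heading=45, pen down
REPEAT 5 [
  -- iteration 1/5 --
  FD 16: (-7,6) -> (4.314,17.314) [heading=45, draw]
  PD: pen down
  RT 270: heading 45 -> 135
  FD 12: (4.314,17.314) -> (-4.172,25.799) [heading=135, draw]
  -- iteration 2/5 --
  FD 16: (-4.172,25.799) -> (-15.485,37.113) [heading=135, draw]
  PD: pen down
  RT 270: heading 135 -> 225
  FD 12: (-15.485,37.113) -> (-23.971,28.627) [heading=225, draw]
  -- iteration 3/5 --
  FD 16: (-23.971,28.627) -> (-35.284,17.314) [heading=225, draw]
  PD: pen down
  RT 270: heading 225 -> 315
  FD 12: (-35.284,17.314) -> (-26.799,8.828) [heading=315, draw]
  -- iteration 4/5 --
  FD 16: (-26.799,8.828) -> (-15.485,-2.485) [heading=315, draw]
  PD: pen down
  RT 270: heading 315 -> 45
  FD 12: (-15.485,-2.485) -> (-7,6) [heading=45, draw]
  -- iteration 5/5 --
  FD 16: (-7,6) -> (4.314,17.314) [heading=45, draw]
  PD: pen down
  RT 270: heading 45 -> 135
  FD 12: (4.314,17.314) -> (-4.172,25.799) [heading=135, draw]
]
Final: pos=(-4.172,25.799), heading=135, 10 segment(s) drawn

Answer: 135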